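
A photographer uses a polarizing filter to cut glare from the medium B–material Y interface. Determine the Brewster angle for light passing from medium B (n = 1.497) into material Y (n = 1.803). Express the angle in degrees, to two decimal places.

At Brewster's angle the reflected and refracted rays are perpendicular, which with Snell's law gives tan θ_B = n₂/n₁.
Here n₂/n₁ = 1.803/1.497 = 1.2044, and Brewster's law gives tan θ_B = n₂/n₁.
So θ_B = arctan 1.2044 = 50.30°.

θ_B ≈ 50.30°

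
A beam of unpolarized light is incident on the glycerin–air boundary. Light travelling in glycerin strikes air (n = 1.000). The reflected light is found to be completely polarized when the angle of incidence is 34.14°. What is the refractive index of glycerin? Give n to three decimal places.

n ≈ 1.475

At the Brewster angle, tan θ_B = n₂/n₁ with n₁ on the incident side (glycerin) and n₂ on the transmitted side (air).
n₁ = n₂ / tan θ_B = 1.000 / tan 34.14° = 1.475.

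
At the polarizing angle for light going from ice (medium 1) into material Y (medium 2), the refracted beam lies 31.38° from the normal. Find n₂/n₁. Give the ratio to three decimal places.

θ_B + θ_t = 90°, so θ_B = 90° − 31.38° = 58.62°.
tan θ_B = n₂/n₁, so n₂/n₁ = tan 58.62° = 1.640.

n₂/n₁ ≈ 1.640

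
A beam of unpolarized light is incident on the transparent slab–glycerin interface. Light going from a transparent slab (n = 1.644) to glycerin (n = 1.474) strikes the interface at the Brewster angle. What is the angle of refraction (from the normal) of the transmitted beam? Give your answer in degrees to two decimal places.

θ_t ≈ 48.12°

tan θ_B = n₂/n₁ = 1.474/1.644 = 0.8966, so θ_B = 41.88°.
At Brewster's angle the reflected and refracted rays are perpendicular, so θ_t = 90° − θ_B = 90° − 41.88° = 48.12°.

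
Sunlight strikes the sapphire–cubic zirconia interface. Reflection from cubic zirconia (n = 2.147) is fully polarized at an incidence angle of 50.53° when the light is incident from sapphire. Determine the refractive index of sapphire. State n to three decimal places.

n ≈ 1.768

At the polarizing angle, tan θ_B = n₂/n₁ with n₁ on the incident side (sapphire) and n₂ on the transmitted side (cubic zirconia).
n₁ = n₂ / tan θ_B = 2.147 / tan 50.53° = 1.768.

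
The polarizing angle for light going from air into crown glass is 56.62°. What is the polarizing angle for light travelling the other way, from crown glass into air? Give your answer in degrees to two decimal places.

The two Brewster angles are complementary: θ_B' = 90° − θ_B = 90° − 56.62° = 33.38°.

θ_B' ≈ 33.38°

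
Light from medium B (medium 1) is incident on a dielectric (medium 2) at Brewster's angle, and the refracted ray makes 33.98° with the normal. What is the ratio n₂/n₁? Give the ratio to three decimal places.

At Brewster incidence θ_B = 90° − θ_t = 90° − 33.98° = 56.02°.
tan θ_B = n₂/n₁, so n₂/n₁ = tan 56.02° = 1.484.

n₂/n₁ ≈ 1.484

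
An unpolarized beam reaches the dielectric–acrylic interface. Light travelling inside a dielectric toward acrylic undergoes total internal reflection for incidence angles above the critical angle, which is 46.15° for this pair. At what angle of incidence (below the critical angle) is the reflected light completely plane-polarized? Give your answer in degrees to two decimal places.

sin θ_c = n₂/n₁, so n₂/n₁ = sin 46.15° = 0.7212.
Brewster: tan θ_B = n₂/n₁ = 0.7212.
θ_B = arctan(0.7212) = 35.80°.

θ_B ≈ 35.80°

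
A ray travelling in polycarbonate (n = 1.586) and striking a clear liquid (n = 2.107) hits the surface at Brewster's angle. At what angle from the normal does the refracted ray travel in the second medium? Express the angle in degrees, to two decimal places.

tan θ_B = n₂/n₁ = 2.107/1.586 = 1.3285, so θ_B = 53.03°.
At Brewster's angle the reflected and refracted rays are perpendicular, so θ_t = 90° − θ_B = 90° − 53.03° = 36.97°.

θ_t ≈ 36.97°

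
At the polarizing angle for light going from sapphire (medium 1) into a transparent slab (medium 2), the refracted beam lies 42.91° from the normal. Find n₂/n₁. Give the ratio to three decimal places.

θ_B + θ_t = 90°, so θ_B = 90° − 42.91° = 47.09°.
tan θ_B = n₂/n₁, so n₂/n₁ = tan 47.09° = 1.076.

n₂/n₁ ≈ 1.076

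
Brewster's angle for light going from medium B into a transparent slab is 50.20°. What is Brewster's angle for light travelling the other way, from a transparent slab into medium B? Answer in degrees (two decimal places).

θ_B' ≈ 39.80°

Reversing the direction swaps n₁ and n₂, so tan θ_B' = 1/tan θ_B and θ_B' = 90° − θ_B.
Hence θ_B' = 90° − 50.20° = 39.80°.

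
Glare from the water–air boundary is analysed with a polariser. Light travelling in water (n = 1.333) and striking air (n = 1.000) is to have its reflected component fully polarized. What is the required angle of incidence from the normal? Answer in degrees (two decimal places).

θ_B ≈ 36.88°

At Brewster's angle the reflected and refracted rays are perpendicular, which with Snell's law gives tan θ_B = n₂/n₁.
Brewster's condition: tan θ_B = n₂/n₁ = 1.000/1.333 = 0.7502.
So θ_B = arctan 0.7502 = 36.88°.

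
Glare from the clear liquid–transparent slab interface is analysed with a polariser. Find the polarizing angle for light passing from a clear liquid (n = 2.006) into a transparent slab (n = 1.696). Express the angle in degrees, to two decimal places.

Here n₂/n₁ = 1.696/2.006 = 0.8455, and Brewster's law gives tan θ_B = n₂/n₁. Taking the arctangent, θ_B = 40.21°.

θ_B ≈ 40.21°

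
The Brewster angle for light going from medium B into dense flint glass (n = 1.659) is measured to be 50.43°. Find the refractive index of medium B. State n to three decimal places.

n ≈ 1.371

Full polarization of the reflected beam means tan θ_B = n₂/n₁, where n₁ is the incident medium (medium B).
n₁ = n₂ / tan θ_B = 1.659 / tan 50.43° = 1.371.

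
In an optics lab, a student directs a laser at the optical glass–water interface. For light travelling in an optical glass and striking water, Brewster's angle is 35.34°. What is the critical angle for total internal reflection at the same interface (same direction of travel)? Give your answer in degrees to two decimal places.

θ_c ≈ 45.16°

n₂/n₁ = tan 35.34° = 0.7091; the critical angle satisfies sin θ_c = n₂/n₁.
θ_c = arcsin(0.7091) = 45.16°.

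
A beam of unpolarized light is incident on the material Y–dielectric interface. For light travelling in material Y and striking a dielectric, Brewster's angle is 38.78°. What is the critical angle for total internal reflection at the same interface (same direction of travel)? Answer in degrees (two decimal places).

n₂/n₁ = tan 38.78° = 0.8034; the critical angle satisfies sin θ_c = n₂/n₁.
θ_c = arcsin(0.8034) = 53.46°.

θ_c ≈ 53.46°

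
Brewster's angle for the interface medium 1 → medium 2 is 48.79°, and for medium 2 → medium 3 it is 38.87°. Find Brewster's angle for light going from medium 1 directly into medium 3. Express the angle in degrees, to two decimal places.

θ_B ≈ 42.63°

Each Brewster angle gives a ratio: n₂/n₁ = tan 48.79° = 1.1419, n₃/n₂ = tan 38.87° = 0.8060.
n₃/n₁ = 0.9204. Then tan θ_B(1→3) = n₃/n₁, so θ_B(1→3) = arctan(0.9204) = 42.63°.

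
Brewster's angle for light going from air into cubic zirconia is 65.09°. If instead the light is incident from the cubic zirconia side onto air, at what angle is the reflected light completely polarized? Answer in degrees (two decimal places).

The two Brewster angles are complementary: θ_B' = 90° − θ_B = 90° − 65.09° = 24.91°.

θ_B' ≈ 24.91°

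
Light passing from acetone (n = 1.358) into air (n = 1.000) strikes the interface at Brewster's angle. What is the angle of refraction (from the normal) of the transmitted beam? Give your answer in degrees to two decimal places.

θ_t ≈ 53.63°

First find Brewster's angle: tan θ_B = 1.000/1.358 = 0.7364, giving θ_B = 36.37°.
The refracted ray is perpendicular to the reflected ray, so θ_t = 90° − θ_B = 53.63°.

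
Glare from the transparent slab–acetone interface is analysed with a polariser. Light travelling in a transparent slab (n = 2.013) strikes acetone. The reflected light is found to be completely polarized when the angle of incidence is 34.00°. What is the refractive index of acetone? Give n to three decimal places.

Full polarization of the reflected beam means tan θ_B = n₂/n₁, where n₁ is the incident medium (a transparent slab).
n₂ = n₁ tan θ_B = 2.013 × tan 34.00° = 1.358.

n ≈ 1.358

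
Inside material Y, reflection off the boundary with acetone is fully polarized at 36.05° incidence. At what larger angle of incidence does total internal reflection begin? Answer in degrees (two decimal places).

θ_c ≈ 46.71°

tan θ_B = n₂/n₁ = tan 36.05° = 0.7279.
Total internal reflection: sin θ_c = n₂/n₁ = 0.7279.
θ_c = arcsin(0.7279) = 46.71°.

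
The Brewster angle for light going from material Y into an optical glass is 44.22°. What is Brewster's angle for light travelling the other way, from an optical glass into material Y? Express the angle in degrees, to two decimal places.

tan θ_B' = n₁/n₂ = 1/tan θ_B, so θ_B' = 90° − θ_B.
θ_B' = 90° − 44.22° = 45.78°.

θ_B' ≈ 45.78°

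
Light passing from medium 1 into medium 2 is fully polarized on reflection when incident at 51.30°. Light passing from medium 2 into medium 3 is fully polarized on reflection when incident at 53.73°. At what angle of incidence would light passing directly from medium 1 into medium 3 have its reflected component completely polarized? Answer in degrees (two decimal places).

θ_B ≈ 59.55°

tan θ_B(1→2) = n₂/n₁ = tan 51.30° = 1.2482.
tan θ_B(2→3) = n₃/n₂ = tan 53.73° = 1.3628.
So n₃/n₁ = (n₂/n₁)(n₃/n₂) = 1.2482 × 1.3628 = 1.7011.
θ_B(1→3) = arctan(1.7011) = 59.55°.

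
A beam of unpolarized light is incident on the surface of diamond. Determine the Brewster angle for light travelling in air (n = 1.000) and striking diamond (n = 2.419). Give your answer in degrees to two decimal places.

θ_B ≈ 67.54°

Here n₂/n₁ = 2.419/1.000 = 2.4190, and Brewster's law gives tan θ_B = n₂/n₁.
So θ_B = arctan 2.4190 = 67.54°.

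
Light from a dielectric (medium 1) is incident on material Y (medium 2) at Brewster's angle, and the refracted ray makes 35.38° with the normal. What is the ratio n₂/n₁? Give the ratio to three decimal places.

At Brewster incidence θ_B = 90° − θ_t = 90° − 35.38° = 54.62°.
tan θ_B = n₂/n₁, so n₂/n₁ = tan 54.62° = 1.408.

n₂/n₁ ≈ 1.408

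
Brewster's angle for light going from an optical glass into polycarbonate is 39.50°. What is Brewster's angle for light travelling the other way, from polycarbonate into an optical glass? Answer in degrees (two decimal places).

tan θ_B' = n₁/n₂ = 1/tan θ_B, so θ_B' = 90° − θ_B.
θ_B' = 90° − 39.50° = 50.50°.

θ_B' ≈ 50.50°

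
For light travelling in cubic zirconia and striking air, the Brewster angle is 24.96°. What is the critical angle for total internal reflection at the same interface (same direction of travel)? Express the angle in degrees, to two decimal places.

θ_c ≈ 27.74°

From Brewster, n₂/n₁ = tan θ_B = tan 24.96° = 0.4655.
Then sin θ_c = n₂/n₁ = 0.4655, so θ_c = arcsin 0.4655 = 27.74°.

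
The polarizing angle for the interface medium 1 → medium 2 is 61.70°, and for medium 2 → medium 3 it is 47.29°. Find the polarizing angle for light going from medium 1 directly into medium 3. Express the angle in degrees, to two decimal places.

Each Brewster angle gives a ratio: n₂/n₁ = tan 61.70° = 1.8572, n₃/n₂ = tan 47.29° = 1.0833.
So n₃/n₁ = (n₂/n₁)(n₃/n₂) = 1.8572 × 1.0833 = 2.0119.
θ_B(1→3) = arctan(2.0119) = 63.57°.

θ_B ≈ 63.57°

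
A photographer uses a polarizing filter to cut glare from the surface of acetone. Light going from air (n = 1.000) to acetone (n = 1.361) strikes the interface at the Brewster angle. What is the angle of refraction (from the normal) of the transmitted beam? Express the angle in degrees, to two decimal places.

First find Brewster's angle: tan θ_B = 1.361/1.000 = 1.3610, giving θ_B = 53.69°.
Since θ_B + θ_t = 90° at Brewster incidence, θ_t = 90° − 53.69° = 36.31°.

θ_t ≈ 36.31°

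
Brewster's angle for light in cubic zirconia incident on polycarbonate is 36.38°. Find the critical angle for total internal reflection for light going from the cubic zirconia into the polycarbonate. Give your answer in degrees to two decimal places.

n₂/n₁ = tan 36.38° = 0.7367; the critical angle satisfies sin θ_c = n₂/n₁.
θ_c = arcsin(0.7367) = 47.45°.

θ_c ≈ 47.45°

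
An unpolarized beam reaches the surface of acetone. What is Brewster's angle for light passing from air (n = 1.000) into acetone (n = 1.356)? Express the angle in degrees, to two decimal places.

Brewster's condition: tan θ_B = n₂/n₁ = 1.356/1.000 = 1.3560.
So θ_B = arctan 1.3560 = 53.59°.

θ_B ≈ 53.59°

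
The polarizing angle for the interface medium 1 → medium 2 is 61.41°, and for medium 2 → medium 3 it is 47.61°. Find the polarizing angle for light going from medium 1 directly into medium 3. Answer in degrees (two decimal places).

Each Brewster angle gives a ratio: n₂/n₁ = tan 61.41° = 1.8349, n₃/n₂ = tan 47.61° = 1.0955.
So n₃/n₁ = (n₂/n₁)(n₃/n₂) = 1.8349 × 1.0955 = 2.0102.
θ_B(1→3) = arctan(2.0102) = 63.55°.

θ_B ≈ 63.55°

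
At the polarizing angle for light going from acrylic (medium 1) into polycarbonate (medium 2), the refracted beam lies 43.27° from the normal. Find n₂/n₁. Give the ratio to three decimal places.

θ_B + θ_t = 90°, so θ_B = 90° − 43.27° = 46.73°.
tan θ_B = n₂/n₁, so n₂/n₁ = tan 46.73° = 1.062.

n₂/n₁ ≈ 1.062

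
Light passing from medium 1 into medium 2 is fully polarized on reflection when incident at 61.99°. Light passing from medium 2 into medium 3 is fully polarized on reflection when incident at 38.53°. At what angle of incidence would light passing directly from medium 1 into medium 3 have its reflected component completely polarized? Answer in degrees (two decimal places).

Each Brewster angle gives a ratio: n₂/n₁ = tan 61.99° = 1.8799, n₃/n₂ = tan 38.53° = 0.7963.
So n₃/n₁ = (n₂/n₁)(n₃/n₂) = 1.8799 × 0.7963 = 1.4970.
θ_B(1→3) = arctan(1.4970) = 56.26°.

θ_B ≈ 56.26°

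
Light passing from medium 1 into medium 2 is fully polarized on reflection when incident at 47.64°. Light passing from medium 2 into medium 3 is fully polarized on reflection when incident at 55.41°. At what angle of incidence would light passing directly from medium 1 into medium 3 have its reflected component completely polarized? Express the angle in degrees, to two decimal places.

θ_B ≈ 57.84°

n₂/n₁ = tan 47.64° = 1.0967 and n₃/n₂ = tan 55.41° = 1.4501.
n₃/n₁ = 1.5903. Then tan θ_B(1→3) = n₃/n₁, so θ_B(1→3) = arctan(1.5903) = 57.84°.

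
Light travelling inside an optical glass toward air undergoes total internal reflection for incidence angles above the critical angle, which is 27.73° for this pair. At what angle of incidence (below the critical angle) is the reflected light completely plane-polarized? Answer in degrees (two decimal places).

θ_B ≈ 24.95°

At the critical angle sin θ_c = n₂/n₁, giving n₂/n₁ = sin 27.73° = 0.4653.
Then tan θ_B = n₂/n₁ = 0.4653, so θ_B = arctan 0.4653 = 24.95°.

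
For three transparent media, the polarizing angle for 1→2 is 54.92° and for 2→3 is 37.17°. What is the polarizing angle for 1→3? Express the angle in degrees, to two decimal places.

tan θ_B(1→2) = n₂/n₁ = tan 54.92° = 1.4239.
tan θ_B(2→3) = n₃/n₂ = tan 37.17° = 0.7582.
So n₃/n₁ = (n₂/n₁)(n₃/n₂) = 1.4239 × 0.7582 = 1.0796.
θ_B(1→3) = arctan(1.0796) = 47.19°.

θ_B ≈ 47.19°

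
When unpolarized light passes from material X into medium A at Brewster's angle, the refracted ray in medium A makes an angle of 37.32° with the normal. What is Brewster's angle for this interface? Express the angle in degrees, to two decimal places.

θ_B ≈ 52.68°

At Brewster's angle the reflected and refracted rays are perpendicular, so θ_B + θ_t = 90°.
So θ_B = 90° − θ_t = 90° − 37.32° = 52.68°.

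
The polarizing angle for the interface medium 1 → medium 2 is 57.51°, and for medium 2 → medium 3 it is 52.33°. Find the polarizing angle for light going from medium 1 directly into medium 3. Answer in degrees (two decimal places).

Each Brewster angle gives a ratio: n₂/n₁ = tan 57.51° = 1.5703, n₃/n₂ = tan 52.33° = 1.2952.
n₃/n₁ = 2.0339. Then tan θ_B(1→3) = n₃/n₁, so θ_B(1→3) = arctan(2.0339) = 63.82°.

θ_B ≈ 63.82°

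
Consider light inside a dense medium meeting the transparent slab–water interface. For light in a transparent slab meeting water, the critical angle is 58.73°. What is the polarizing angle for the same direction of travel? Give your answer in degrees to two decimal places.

θ_B ≈ 40.52°

At the critical angle sin θ_c = n₂/n₁, giving n₂/n₁ = sin 58.73° = 0.8547.
Then tan θ_B = n₂/n₁ = 0.8547, so θ_B = arctan 0.8547 = 40.52°.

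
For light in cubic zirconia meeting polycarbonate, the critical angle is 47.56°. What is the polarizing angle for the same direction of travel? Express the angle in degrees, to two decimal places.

θ_B ≈ 36.43°

n₂/n₁ = sin θ_c = sin 47.56° = 0.7380.
tan θ_B equals the same ratio, so θ_B = arctan(0.7380) = 36.43°.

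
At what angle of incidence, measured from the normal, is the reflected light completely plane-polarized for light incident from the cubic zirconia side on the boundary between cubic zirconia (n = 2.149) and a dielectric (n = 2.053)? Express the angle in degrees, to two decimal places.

At Brewster's angle the reflected and refracted rays are perpendicular, which with Snell's law gives tan θ_B = n₂/n₁.
Brewster's condition: tan θ_B = n₂/n₁ = 2.053/2.149 = 0.9553. Taking the arctangent, θ_B = 43.69°.

θ_B ≈ 43.69°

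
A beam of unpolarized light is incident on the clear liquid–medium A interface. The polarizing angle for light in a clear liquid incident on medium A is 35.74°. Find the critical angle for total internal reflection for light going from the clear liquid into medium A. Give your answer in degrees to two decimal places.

θ_c ≈ 46.02°

tan θ_B = n₂/n₁ = tan 35.74° = 0.7196.
Total internal reflection: sin θ_c = n₂/n₁ = 0.7196.
θ_c = arcsin(0.7196) = 46.02°.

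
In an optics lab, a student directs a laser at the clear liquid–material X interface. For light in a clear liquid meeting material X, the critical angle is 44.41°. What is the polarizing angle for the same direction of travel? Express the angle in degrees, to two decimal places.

n₂/n₁ = sin θ_c = sin 44.41° = 0.6998.
tan θ_B equals the same ratio, so θ_B = arctan(0.6998) = 34.98°.

θ_B ≈ 34.98°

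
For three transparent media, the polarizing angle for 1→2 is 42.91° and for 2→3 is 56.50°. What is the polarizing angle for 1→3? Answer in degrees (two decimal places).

θ_B ≈ 54.55°

tan θ_B(1→2) = n₂/n₁ = tan 42.91° = 0.9296.
tan θ_B(2→3) = n₃/n₂ = tan 56.50° = 1.5108.
So n₃/n₁ = (n₂/n₁)(n₃/n₂) = 0.9296 × 1.5108 = 1.4044.
θ_B(1→3) = arctan(1.4044) = 54.55°.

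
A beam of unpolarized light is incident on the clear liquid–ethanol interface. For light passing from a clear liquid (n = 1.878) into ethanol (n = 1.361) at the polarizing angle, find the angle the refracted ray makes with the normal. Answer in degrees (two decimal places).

θ_t ≈ 54.07°

First find Brewster's angle: tan θ_B = 1.361/1.878 = 0.7247, giving θ_B = 35.93°.
The refracted ray is perpendicular to the reflected ray, so θ_t = 90° − θ_B = 54.07°.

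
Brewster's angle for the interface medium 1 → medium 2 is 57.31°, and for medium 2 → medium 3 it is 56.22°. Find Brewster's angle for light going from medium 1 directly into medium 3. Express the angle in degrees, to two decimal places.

θ_B ≈ 66.77°

n₂/n₁ = tan 57.31° = 1.5583 and n₃/n₂ = tan 56.22° = 1.4949.
n₃/n₁ = 2.3295. Then tan θ_B(1→3) = n₃/n₁, so θ_B(1→3) = arctan(2.3295) = 66.77°.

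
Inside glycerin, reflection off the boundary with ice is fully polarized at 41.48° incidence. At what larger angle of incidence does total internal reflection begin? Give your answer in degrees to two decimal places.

θ_c ≈ 62.14°

n₂/n₁ = tan 41.48° = 0.8841; the critical angle satisfies sin θ_c = n₂/n₁.
θ_c = arcsin(0.8841) = 62.14°.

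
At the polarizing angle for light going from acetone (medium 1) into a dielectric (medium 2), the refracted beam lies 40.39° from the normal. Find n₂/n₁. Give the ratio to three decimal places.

n₂/n₁ ≈ 1.175

At Brewster incidence θ_B = 90° − θ_t = 90° − 40.39° = 49.61°.
tan θ_B = n₂/n₁, so n₂/n₁ = tan 49.61° = 1.175.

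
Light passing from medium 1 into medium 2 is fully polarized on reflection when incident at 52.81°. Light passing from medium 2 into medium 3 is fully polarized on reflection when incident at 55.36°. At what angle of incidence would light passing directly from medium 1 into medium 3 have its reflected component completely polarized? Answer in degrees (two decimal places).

θ_B ≈ 62.34°

n₂/n₁ = tan 52.81° = 1.3179 and n₃/n₂ = tan 55.36° = 1.4474.
n₃/n₁ = 1.9076. Then tan θ_B(1→3) = n₃/n₁, so θ_B(1→3) = arctan(1.9076) = 62.34°.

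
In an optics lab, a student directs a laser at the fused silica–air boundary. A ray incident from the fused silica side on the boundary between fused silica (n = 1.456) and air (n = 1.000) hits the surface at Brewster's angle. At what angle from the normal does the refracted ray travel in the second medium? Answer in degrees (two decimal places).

First find Brewster's angle: tan θ_B = 1.000/1.456 = 0.6868, giving θ_B = 34.48°.
At Brewster's angle the reflected and refracted rays are perpendicular, so θ_t = 90° − θ_B = 90° − 34.48° = 55.52°.

θ_t ≈ 55.52°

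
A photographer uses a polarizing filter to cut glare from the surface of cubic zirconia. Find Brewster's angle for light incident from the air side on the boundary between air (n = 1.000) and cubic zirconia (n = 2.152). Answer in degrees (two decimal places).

Brewster's condition: tan θ_B = n₂/n₁ = 2.152/1.000 = 2.1520.
θ_B = arctan(2.1520) = 65.08°.

θ_B ≈ 65.08°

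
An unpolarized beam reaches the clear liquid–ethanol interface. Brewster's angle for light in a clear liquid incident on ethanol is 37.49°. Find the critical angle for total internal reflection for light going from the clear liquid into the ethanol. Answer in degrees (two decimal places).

θ_c ≈ 50.09°

tan θ_B = n₂/n₁ = tan 37.49° = 0.7670.
Total internal reflection: sin θ_c = n₂/n₁ = 0.7670.
θ_c = arcsin(0.7670) = 50.09°.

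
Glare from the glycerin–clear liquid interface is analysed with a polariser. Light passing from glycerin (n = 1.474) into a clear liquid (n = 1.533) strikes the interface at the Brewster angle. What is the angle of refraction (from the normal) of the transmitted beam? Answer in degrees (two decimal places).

θ_B = arctan(n₂/n₁) = arctan(1.533/1.474) = 46.12°.
The refracted ray is perpendicular to the reflected ray, so θ_t = 90° − θ_B = 43.88°.

θ_t ≈ 43.88°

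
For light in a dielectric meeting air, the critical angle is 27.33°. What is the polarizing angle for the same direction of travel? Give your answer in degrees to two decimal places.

θ_B ≈ 24.66°

At the critical angle sin θ_c = n₂/n₁, giving n₂/n₁ = sin 27.33° = 0.4591.
Then tan θ_B = n₂/n₁ = 0.4591, so θ_B = arctan 0.4591 = 24.66°.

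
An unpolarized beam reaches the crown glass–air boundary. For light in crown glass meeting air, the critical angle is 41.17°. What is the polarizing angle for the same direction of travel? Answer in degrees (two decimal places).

n₂/n₁ = sin θ_c = sin 41.17° = 0.6583.
tan θ_B equals the same ratio, so θ_B = arctan(0.6583) = 33.36°.

θ_B ≈ 33.36°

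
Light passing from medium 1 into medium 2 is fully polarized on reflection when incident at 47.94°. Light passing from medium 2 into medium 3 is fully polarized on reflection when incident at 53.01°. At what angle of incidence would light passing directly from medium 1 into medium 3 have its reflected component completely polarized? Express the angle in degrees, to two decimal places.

n₂/n₁ = tan 47.94° = 1.1083 and n₃/n₂ = tan 53.01° = 1.3275.
n₃/n₁ = 1.4713. Then tan θ_B(1→3) = n₃/n₁, so θ_B(1→3) = arctan(1.4713) = 55.80°.

θ_B ≈ 55.80°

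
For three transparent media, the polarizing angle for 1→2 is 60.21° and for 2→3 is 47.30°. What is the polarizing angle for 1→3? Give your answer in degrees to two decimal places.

θ_B ≈ 62.15°

tan θ_B(1→2) = n₂/n₁ = tan 60.21° = 1.7468.
tan θ_B(2→3) = n₃/n₂ = tan 47.30° = 1.0837.
So n₃/n₁ = (n₂/n₁)(n₃/n₂) = 1.7468 × 1.0837 = 1.8930.
θ_B(1→3) = arctan(1.8930) = 62.15°.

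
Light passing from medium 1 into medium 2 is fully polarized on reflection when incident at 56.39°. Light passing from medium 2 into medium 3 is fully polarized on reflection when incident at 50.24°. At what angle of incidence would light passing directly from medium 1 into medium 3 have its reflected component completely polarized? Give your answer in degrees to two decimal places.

tan θ_B(1→2) = n₂/n₁ = tan 56.39° = 1.5046.
tan θ_B(2→3) = n₃/n₂ = tan 50.24° = 1.2019.
Multiplying, n₃/n₁ = 1.5046 × 1.2019 = 1.8084, and θ_B(1→3) = arctan 1.8084 = 61.06°.

θ_B ≈ 61.06°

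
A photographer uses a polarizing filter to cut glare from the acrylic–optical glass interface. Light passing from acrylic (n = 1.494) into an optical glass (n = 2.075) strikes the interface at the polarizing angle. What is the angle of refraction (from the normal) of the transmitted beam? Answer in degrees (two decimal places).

tan θ_B = n₂/n₁ = 2.075/1.494 = 1.3889, so θ_B = 54.25°.
At Brewster's angle the reflected and refracted rays are perpendicular, so θ_t = 90° − θ_B = 90° − 54.25° = 35.75°.

θ_t ≈ 35.75°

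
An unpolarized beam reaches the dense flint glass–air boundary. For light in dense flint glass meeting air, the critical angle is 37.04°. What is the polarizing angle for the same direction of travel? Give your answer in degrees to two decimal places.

θ_B ≈ 31.06°

sin θ_c = n₂/n₁, so n₂/n₁ = sin 37.04° = 0.6024.
Brewster: tan θ_B = n₂/n₁ = 0.6024.
θ_B = arctan(0.6024) = 31.06°.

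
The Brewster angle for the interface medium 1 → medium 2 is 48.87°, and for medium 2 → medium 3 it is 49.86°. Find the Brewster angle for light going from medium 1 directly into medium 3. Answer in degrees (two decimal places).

Each Brewster angle gives a ratio: n₂/n₁ = tan 48.87° = 1.1451, n₃/n₂ = tan 49.86° = 1.1859.
n₃/n₁ = 1.3579. Then tan θ_B(1→3) = n₃/n₁, so θ_B(1→3) = arctan(1.3579) = 53.63°.

θ_B ≈ 53.63°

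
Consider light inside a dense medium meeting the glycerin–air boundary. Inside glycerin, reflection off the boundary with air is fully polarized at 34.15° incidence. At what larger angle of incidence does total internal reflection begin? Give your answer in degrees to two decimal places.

n₂/n₁ = tan 34.15° = 0.6783; the critical angle satisfies sin θ_c = n₂/n₁.
θ_c = arcsin(0.6783) = 42.71°.

θ_c ≈ 42.71°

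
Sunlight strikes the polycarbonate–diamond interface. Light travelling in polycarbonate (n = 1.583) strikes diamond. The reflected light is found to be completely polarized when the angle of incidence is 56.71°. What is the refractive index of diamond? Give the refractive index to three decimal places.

n ≈ 2.411

Brewster's law: tan θ_B = n₂/n₁ (light incident in polycarbonate, refracted into diamond).
n₂ = n₁ tan θ_B = 1.583 × tan 56.71° = 2.411.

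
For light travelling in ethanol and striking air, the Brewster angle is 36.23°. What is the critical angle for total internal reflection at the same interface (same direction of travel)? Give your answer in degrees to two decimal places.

θ_c ≈ 47.11°

tan θ_B = n₂/n₁ = tan 36.23° = 0.7327.
Total internal reflection: sin θ_c = n₂/n₁ = 0.7327.
θ_c = arcsin(0.7327) = 47.11°.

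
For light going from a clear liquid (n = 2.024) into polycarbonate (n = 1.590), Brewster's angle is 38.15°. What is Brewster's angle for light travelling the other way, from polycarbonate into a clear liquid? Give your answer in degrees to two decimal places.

θ_B' ≈ 51.85°

tan θ_B' = n₁/n₂ = 1/tan θ_B, so θ_B' = 90° − θ_B.
θ_B' = 90° − 38.15° = 51.85°.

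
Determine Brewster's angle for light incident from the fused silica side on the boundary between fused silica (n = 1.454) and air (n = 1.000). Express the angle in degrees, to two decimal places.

tan θ_B = n₂/n₁ = 1.000/1.454 = 0.6878. Taking the arctangent, θ_B = 34.52°.

θ_B ≈ 34.52°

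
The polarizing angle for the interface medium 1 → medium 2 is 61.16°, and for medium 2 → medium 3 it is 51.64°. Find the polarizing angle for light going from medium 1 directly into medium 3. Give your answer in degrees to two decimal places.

θ_B ≈ 66.45°

Each Brewster angle gives a ratio: n₂/n₁ = tan 61.16° = 1.8160, n₃/n₂ = tan 51.64° = 1.2635.
n₃/n₁ = 2.2945. Then tan θ_B(1→3) = n₃/n₁, so θ_B(1→3) = arctan(2.2945) = 66.45°.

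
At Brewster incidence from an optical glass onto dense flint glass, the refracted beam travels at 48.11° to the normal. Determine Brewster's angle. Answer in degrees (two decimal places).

θ_B ≈ 41.89°

Since the reflected and refracted rays are at right angles at the polarizing angle, θ_B + θ_t = 90°.
θ_B = 90° − 48.11° = 41.89°.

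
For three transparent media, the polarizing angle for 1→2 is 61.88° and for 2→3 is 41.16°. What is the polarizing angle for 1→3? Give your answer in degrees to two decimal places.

n₂/n₁ = tan 61.88° = 1.8713 and n₃/n₂ = tan 41.16° = 0.8742.
Multiplying, n₃/n₁ = 1.8713 × 0.8742 = 1.6359, and θ_B(1→3) = arctan 1.6359 = 58.56°.

θ_B ≈ 58.56°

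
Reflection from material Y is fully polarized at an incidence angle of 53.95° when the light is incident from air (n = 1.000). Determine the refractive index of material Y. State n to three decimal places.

Full polarization of the reflected beam means tan θ_B = n₂/n₁, where n₁ is the incident medium (air).
n₂ = n₁ tan θ_B = 1.000 × tan 53.95° = 1.374.

n ≈ 1.374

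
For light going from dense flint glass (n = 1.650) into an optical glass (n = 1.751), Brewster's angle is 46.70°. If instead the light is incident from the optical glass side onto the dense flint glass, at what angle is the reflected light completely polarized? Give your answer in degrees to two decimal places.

θ_B' ≈ 43.30°

Reversing the direction swaps n₁ and n₂, so tan θ_B' = 1/tan θ_B and θ_B' = 90° − θ_B.
Hence θ_B' = 90° − 46.70° = 43.30°.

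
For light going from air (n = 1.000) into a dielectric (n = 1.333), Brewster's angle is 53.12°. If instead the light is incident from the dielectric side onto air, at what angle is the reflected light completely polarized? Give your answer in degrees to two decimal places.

The two Brewster angles are complementary: θ_B' = 90° − θ_B = 90° − 53.12° = 36.88°.

θ_B' ≈ 36.88°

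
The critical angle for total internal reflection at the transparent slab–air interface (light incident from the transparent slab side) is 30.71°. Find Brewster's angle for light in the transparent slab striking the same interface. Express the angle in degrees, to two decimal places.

n₂/n₁ = sin θ_c = sin 30.71° = 0.5107.
tan θ_B equals the same ratio, so θ_B = arctan(0.5107) = 27.05°.

θ_B ≈ 27.05°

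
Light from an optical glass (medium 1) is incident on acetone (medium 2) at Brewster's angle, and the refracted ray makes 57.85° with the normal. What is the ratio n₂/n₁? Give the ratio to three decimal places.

n₂/n₁ ≈ 0.629

At Brewster incidence θ_B = 90° − θ_t = 90° − 57.85° = 32.15°.
tan θ_B = n₂/n₁, so n₂/n₁ = tan 32.15° = 0.629.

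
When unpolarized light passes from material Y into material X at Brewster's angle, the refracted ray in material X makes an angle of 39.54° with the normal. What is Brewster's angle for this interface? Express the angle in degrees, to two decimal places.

θ_B ≈ 50.46°

At Brewster's angle the reflected and refracted rays are perpendicular, so θ_B + θ_t = 90°.
θ_B = 90° − 39.54° = 50.46°.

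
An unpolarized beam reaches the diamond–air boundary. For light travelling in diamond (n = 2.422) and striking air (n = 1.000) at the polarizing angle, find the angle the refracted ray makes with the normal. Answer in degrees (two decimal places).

tan θ_B = n₂/n₁ = 1.000/2.422 = 0.4129, so θ_B = 22.43°.
At Brewster's angle the reflected and refracted rays are perpendicular, so θ_t = 90° − θ_B = 90° − 22.43° = 67.57°.

θ_t ≈ 67.57°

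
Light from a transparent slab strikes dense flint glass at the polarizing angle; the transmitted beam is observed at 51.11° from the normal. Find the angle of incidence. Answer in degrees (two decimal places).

θ_B ≈ 38.89°

Since the reflected and refracted rays are at right angles at the polarizing angle, θ_B + θ_t = 90°.
θ_B = 90° − 51.11° = 38.89°.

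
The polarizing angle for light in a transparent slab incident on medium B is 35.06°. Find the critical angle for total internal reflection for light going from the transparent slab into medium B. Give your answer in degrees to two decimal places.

tan θ_B = n₂/n₁ = tan 35.06° = 0.7018.
Total internal reflection: sin θ_c = n₂/n₁ = 0.7018.
θ_c = arcsin(0.7018) = 44.57°.

θ_c ≈ 44.57°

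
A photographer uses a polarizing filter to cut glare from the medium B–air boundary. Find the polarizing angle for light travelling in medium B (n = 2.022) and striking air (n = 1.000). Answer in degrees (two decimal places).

θ_B ≈ 26.32°

Brewster's condition: tan θ_B = n₂/n₁ = 1.000/2.022 = 0.4946. Taking the arctangent, θ_B = 26.32°.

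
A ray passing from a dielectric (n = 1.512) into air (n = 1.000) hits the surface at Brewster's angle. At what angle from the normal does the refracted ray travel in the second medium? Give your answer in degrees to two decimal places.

θ_B = arctan(n₂/n₁) = arctan(1.000/1.512) = 33.48°.
At Brewster's angle the reflected and refracted rays are perpendicular, so θ_t = 90° − θ_B = 90° − 33.48° = 56.52°.

θ_t ≈ 56.52°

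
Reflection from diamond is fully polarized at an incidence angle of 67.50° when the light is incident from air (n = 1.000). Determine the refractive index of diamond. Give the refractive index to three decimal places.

n ≈ 2.414

Brewster's law: tan θ_B = n₂/n₁ (light incident in air, refracted into diamond).
n₂ = n₁ tan θ_B = 1.000 × tan 67.50° = 2.414.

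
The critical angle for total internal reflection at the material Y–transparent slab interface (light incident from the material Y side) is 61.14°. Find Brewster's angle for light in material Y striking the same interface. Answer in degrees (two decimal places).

θ_B ≈ 41.21°

sin θ_c = n₂/n₁, so n₂/n₁ = sin 61.14° = 0.8758.
Brewster: tan θ_B = n₂/n₁ = 0.8758.
θ_B = arctan(0.8758) = 41.21°.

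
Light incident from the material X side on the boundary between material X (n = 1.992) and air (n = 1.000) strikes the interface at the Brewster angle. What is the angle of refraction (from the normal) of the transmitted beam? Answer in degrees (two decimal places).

tan θ_B = n₂/n₁ = 1.000/1.992 = 0.5020, so θ_B = 26.66°.
At Brewster's angle the reflected and refracted rays are perpendicular, so θ_t = 90° − θ_B = 90° − 26.66° = 63.34°.

θ_t ≈ 63.34°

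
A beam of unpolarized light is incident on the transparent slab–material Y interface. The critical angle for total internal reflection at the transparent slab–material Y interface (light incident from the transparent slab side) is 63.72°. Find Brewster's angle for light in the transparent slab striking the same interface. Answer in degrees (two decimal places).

θ_B ≈ 41.88°

At the critical angle sin θ_c = n₂/n₁, giving n₂/n₁ = sin 63.72° = 0.8966.
Then tan θ_B = n₂/n₁ = 0.8966, so θ_B = arctan 0.8966 = 41.88°.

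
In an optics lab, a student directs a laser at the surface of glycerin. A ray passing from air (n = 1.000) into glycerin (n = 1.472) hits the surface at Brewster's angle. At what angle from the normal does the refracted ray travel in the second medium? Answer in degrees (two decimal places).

θ_t ≈ 34.19°

θ_B = arctan(n₂/n₁) = arctan(1.472/1.000) = 55.81°.
The refracted ray is perpendicular to the reflected ray, so θ_t = 90° − θ_B = 34.19°.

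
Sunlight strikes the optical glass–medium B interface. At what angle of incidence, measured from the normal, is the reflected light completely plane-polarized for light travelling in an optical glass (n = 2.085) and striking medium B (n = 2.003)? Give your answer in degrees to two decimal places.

θ_B ≈ 43.85°

tan θ_B = n₂/n₁ = 2.003/2.085 = 0.9607.
θ_B = arctan(0.9607) = 43.85°.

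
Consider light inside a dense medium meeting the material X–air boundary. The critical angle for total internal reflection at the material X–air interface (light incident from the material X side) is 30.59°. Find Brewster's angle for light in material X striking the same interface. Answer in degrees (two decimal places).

n₂/n₁ = sin θ_c = sin 30.59° = 0.5089.
tan θ_B equals the same ratio, so θ_B = arctan(0.5089) = 26.97°.

θ_B ≈ 26.97°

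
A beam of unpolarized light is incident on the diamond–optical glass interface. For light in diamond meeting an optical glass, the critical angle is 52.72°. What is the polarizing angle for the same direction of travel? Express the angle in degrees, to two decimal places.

θ_B ≈ 38.51°

At the critical angle sin θ_c = n₂/n₁, giving n₂/n₁ = sin 52.72° = 0.7957.
Then tan θ_B = n₂/n₁ = 0.7957, so θ_B = arctan 0.7957 = 38.51°.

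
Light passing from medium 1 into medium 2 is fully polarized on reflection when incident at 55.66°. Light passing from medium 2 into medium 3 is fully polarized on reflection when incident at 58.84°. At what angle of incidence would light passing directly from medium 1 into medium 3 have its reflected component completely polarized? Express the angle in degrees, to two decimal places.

θ_B ≈ 67.55°

n₂/n₁ = tan 55.66° = 1.4637 and n₃/n₂ = tan 58.84° = 1.6538.
n₃/n₁ = 2.4207. Then tan θ_B(1→3) = n₃/n₁, so θ_B(1→3) = arctan(2.4207) = 67.55°.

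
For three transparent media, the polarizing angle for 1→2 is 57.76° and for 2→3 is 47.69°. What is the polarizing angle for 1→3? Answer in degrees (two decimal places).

tan θ_B(1→2) = n₂/n₁ = tan 57.76° = 1.5855.
tan θ_B(2→3) = n₃/n₂ = tan 47.69° = 1.0986.
So n₃/n₁ = (n₂/n₁)(n₃/n₂) = 1.5855 × 1.0986 = 1.7418.
θ_B(1→3) = arctan(1.7418) = 60.14°.

θ_B ≈ 60.14°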